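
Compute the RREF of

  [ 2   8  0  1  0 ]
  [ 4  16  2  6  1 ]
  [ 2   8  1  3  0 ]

R1 := 1/2·R1
  [ 1   4  0  1/2  0 ]
  [ 4  16  2    6  1 ]
  [ 2   8  1    3  0 ]
R2 := R2 − 4·R1
  [ 1  4  0  1/2  0 ]
  [ 0  0  2    4  1 ]
  [ 2  8  1    3  0 ]
R3 := R3 − 2·R1
  [ 1  4  0  1/2  0 ]
  [ 0  0  2    4  1 ]
  [ 0  0  1    2  0 ]
R2 := 1/2·R2
  [ 1  4  0  1/2    0 ]
  [ 0  0  1    2  1/2 ]
  [ 0  0  1    2    0 ]
R3 := R3 − R2
  [ 1  4  0  1/2     0 ]
  [ 0  0  1    2   1/2 ]
  [ 0  0  0    0  -1/2 ]
R3 := -2·R3
  [ 1  4  0  1/2    0 ]
  [ 0  0  1    2  1/2 ]
  [ 0  0  0    0    1 ]
R2 := R2 − 1/2·R3
  [ 1  4  0  1/2  0 ]
  [ 0  0  1    2  0 ]
  [ 0  0  0    0  1 ]

[[1, 4, 0, 1/2, 0], [0, 0, 1, 2, 0], [0, 0, 0, 0, 1]]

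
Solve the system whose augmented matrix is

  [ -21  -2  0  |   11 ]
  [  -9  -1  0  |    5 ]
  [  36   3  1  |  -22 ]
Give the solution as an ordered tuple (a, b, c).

ρ1 := -1/21·ρ1
  [  1  2/21  0  |  -11/21 ]
  [ -9    -1  0  |       5 ]
  [ 36     3  1  |     -22 ]
ρ2 := ρ2 + 9·ρ1
  [  1  2/21  0  |  -11/21 ]
  [  0  -1/7  0  |     2/7 ]
  [ 36     3  1  |     -22 ]
ρ3 := ρ3 − 36·ρ1
  [ 1  2/21  0  |  -11/21 ]
  [ 0  -1/7  0  |     2/7 ]
  [ 0  -3/7  1  |   -22/7 ]
ρ2 := -7·ρ2
  [ 1  2/21  0  |  -11/21 ]
  [ 0     1  0  |      -2 ]
  [ 0  -3/7  1  |   -22/7 ]
ρ3 := ρ3 + 3/7·ρ2
  [ 1  2/21  0  |  -11/21 ]
  [ 0     1  0  |      -2 ]
  [ 0     0  1  |      -4 ]
ρ1 := ρ1 − 2/21·ρ2
  [ 1  0  0  |  -1/3 ]
  [ 0  1  0  |    -2 ]
  [ 0  0  1  |    -4 ]
Reading off the last column: a = -1/3, b = -2, c = -4.

(-1/3, -2, -4)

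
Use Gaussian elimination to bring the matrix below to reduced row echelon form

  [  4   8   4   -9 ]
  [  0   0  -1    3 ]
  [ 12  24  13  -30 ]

Multiply R1 by 1/4.
  [  1   2   1  -9/4 ]
  [  0   0  -1     3 ]
  [ 12  24  13   -30 ]
Subtract 12 times R1 from R3.
  [ 1  2   1  -9/4 ]
  [ 0  0  -1     3 ]
  [ 0  0   1    -3 ]
Multiply R2 by -1.
  [ 1  2  1  -9/4 ]
  [ 0  0  1    -3 ]
  [ 0  0  1    -3 ]
Subtract R2 from R3.
  [ 1  2  1  -9/4 ]
  [ 0  0  1    -3 ]
  [ 0  0  0     0 ]
Subtract R2 from R1.
  [ 1  2  0  3/4 ]
  [ 0  0  1   -3 ]
  [ 0  0  0    0 ]

[[1, 2, 0, 3/4], [0, 0, 1, -3], [0, 0, 0, 0]]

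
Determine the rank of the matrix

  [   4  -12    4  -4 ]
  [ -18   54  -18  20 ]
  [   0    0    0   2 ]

rank = 2

r1 → 1/4·r1
  [   1  -3    1  -1 ]
  [ -18  54  -18  20 ]
  [   0   0    0   2 ]
r2 → r2 + 18·r1
  [ 1  -3  1  -1 ]
  [ 0   0  0   2 ]
  [ 0   0  0   2 ]
r2 → 1/2·r2
  [ 1  -3  1  -1 ]
  [ 0   0  0   1 ]
  [ 0   0  0   2 ]
r3 → r3 − 2·r2
  [ 1  -3  1  -1 ]
  [ 0   0  0   1 ]
  [ 0   0  0   0 ]
r1 → r1 + r2
  [ 1  -3  1  0 ]
  [ 0   0  0  1 ]
  [ 0   0  0  0 ]
The reduced form has 2 nonzero rows.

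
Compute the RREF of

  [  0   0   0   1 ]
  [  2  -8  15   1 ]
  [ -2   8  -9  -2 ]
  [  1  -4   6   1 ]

[[1, -4, 0, 0], [0, 0, 1, 0], [0, 0, 0, 1], [0, 0, 0, 0]]

Swap R1 and R2.
  [  2  -8  15   1 ]
  [  0   0   0   1 ]
  [ -2   8  -9  -2 ]
  [  1  -4   6   1 ]
Multiply R1 by 1/2.
  [  1  -4  15/2  1/2 ]
  [  0   0     0    1 ]
  [ -2   8    -9   -2 ]
  [  1  -4     6    1 ]
Add 2 times R1 to R3.
  [ 1  -4  15/2  1/2 ]
  [ 0   0     0    1 ]
  [ 0   0     6   -1 ]
  [ 1  -4     6    1 ]
Subtract R1 from R4.
  [ 1  -4  15/2  1/2 ]
  [ 0   0     0    1 ]
  [ 0   0     6   -1 ]
  [ 0   0  -3/2  1/2 ]
Swap R2 and R3.
  [ 1  -4  15/2  1/2 ]
  [ 0   0     6   -1 ]
  [ 0   0     0    1 ]
  [ 0   0  -3/2  1/2 ]
Multiply R2 by 1/6.
  [ 1  -4  15/2   1/2 ]
  [ 0   0     1  -1/6 ]
  [ 0   0     0     1 ]
  [ 0   0  -3/2   1/2 ]
Add 3/2 times R2 to R4.
  [ 1  -4  15/2   1/2 ]
  [ 0   0     1  -1/6 ]
  [ 0   0     0     1 ]
  [ 0   0     0   1/4 ]
Subtract 1/4 times R3 from R4.
  [ 1  -4  15/2   1/2 ]
  [ 0   0     1  -1/6 ]
  [ 0   0     0     1 ]
  [ 0   0     0     0 ]
Add 1/6 times R3 to R2.
  [ 1  -4  15/2  1/2 ]
  [ 0   0     1    0 ]
  [ 0   0     0    1 ]
  [ 0   0     0    0 ]
Subtract 1/2 times R3 from R1.
  [ 1  -4  15/2  0 ]
  [ 0   0     1  0 ]
  [ 0   0     0  1 ]
  [ 0   0     0  0 ]
Subtract 15/2 times R2 from R1.
  [ 1  -4  0  0 ]
  [ 0   0  1  0 ]
  [ 0   0  0  1 ]
  [ 0   0  0  0 ]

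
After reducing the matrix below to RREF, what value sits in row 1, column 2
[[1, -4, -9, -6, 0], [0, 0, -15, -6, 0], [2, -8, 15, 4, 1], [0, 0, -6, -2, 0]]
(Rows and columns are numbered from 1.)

-4

Subtract 2 times ρ1 from ρ3.
  [ 1  -4   -9  -6  0 ]
  [ 0   0  -15  -6  0 ]
  [ 0   0   33  16  1 ]
  [ 0   0   -6  -2  0 ]
Multiply ρ2 by -1/15.
  [ 1  -4  -9   -6  0 ]
  [ 0   0   1  2/5  0 ]
  [ 0   0  33   16  1 ]
  [ 0   0  -6   -2  0 ]
Subtract 33 times ρ2 from ρ3.
  [ 1  -4  -9    -6  0 ]
  [ 0   0   1   2/5  0 ]
  [ 0   0   0  14/5  1 ]
  [ 0   0  -6    -2  0 ]
Add 6 times ρ2 to ρ4.
  [ 1  -4  -9    -6  0 ]
  [ 0   0   1   2/5  0 ]
  [ 0   0   0  14/5  1 ]
  [ 0   0   0   2/5  0 ]
Multiply ρ3 by 5/14.
  [ 1  -4  -9   -6     0 ]
  [ 0   0   1  2/5     0 ]
  [ 0   0   0    1  5/14 ]
  [ 0   0   0  2/5     0 ]
Subtract 2/5 times ρ3 from ρ4.
  [ 1  -4  -9   -6     0 ]
  [ 0   0   1  2/5     0 ]
  [ 0   0   0    1  5/14 ]
  [ 0   0   0    0  -1/7 ]
Multiply ρ4 by -7.
  [ 1  -4  -9   -6     0 ]
  [ 0   0   1  2/5     0 ]
  [ 0   0   0    1  5/14 ]
  [ 0   0   0    0     1 ]
Subtract 5/14 times ρ4 from ρ3.
  [ 1  -4  -9   -6  0 ]
  [ 0   0   1  2/5  0 ]
  [ 0   0   0    1  0 ]
  [ 0   0   0    0  1 ]
Subtract 2/5 times ρ3 from ρ2.
  [ 1  -4  -9  -6  0 ]
  [ 0   0   1   0  0 ]
  [ 0   0   0   1  0 ]
  [ 0   0   0   0  1 ]
Add 6 times ρ3 to ρ1.
  [ 1  -4  -9  0  0 ]
  [ 0   0   1  0  0 ]
  [ 0   0   0  1  0 ]
  [ 0   0   0  0  1 ]
Add 9 times ρ2 to ρ1.
  [ 1  -4  0  0  0 ]
  [ 0   0  1  0  0 ]
  [ 0   0  0  1  0 ]
  [ 0   0  0  0  1 ]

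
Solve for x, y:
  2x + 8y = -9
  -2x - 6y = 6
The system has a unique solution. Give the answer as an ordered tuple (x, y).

Form the augmented matrix and row-reduce:
  [  2   8  |  -9 ]
  [ -2  -6  |   6 ]
R1 := 1/2·R1
  [  1   4  |  -9/2 ]
  [ -2  -6  |     6 ]
R2 := R2 + 2·R1
  [ 1  4  |  -9/2 ]
  [ 0  2  |    -3 ]
R2 := 1/2·R2
  [ 1  4  |  -9/2 ]
  [ 0  1  |  -3/2 ]
R1 := R1 − 4·R2
  [ 1  0  |   3/2 ]
  [ 0  1  |  -3/2 ]
Reading off the last column: x = 3/2, y = -3/2.

(3/2, -3/2)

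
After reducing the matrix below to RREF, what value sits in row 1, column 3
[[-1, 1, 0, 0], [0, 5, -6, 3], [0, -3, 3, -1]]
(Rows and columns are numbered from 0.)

ρ1 -> -1·ρ1
ρ2 -> 1/5·ρ2
ρ3 -> ρ3 + 3·ρ2
ρ3 -> -5/3·ρ3
ρ2 -> ρ2 + 6/5·ρ3
ρ1 -> ρ1 + ρ2

-1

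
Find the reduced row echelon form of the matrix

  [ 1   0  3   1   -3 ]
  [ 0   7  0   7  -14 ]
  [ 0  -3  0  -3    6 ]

[[1, 0, 3, 1, -3], [0, 1, 0, 1, -2], [0, 0, 0, 0, 0]]

ρ2 ← 1/7·ρ2
  [ 1   0  3   1  -3 ]
  [ 0   1  0   1  -2 ]
  [ 0  -3  0  -3   6 ]
ρ3 ← ρ3 + 3·ρ2
  [ 1  0  3  1  -3 ]
  [ 0  1  0  1  -2 ]
  [ 0  0  0  0   0 ]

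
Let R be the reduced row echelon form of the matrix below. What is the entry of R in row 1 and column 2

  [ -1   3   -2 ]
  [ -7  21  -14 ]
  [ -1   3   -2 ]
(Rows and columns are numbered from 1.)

-3

R1 -> -1·R1
  [  1  -3    2 ]
  [ -7  21  -14 ]
  [ -1   3   -2 ]
R2 -> R2 + 7·R1
  [  1  -3   2 ]
  [  0   0   0 ]
  [ -1   3  -2 ]
R3 -> R3 + R1
  [ 1  -3  2 ]
  [ 0   0  0 ]
  [ 0   0  0 ]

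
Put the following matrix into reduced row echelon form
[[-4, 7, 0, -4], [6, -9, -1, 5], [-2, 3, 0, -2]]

R1 -> -1/4·R1
R2 -> R2 − 6·R1
R3 -> R3 + 2·R1
R2 -> 2/3·R2
R3 -> R3 + 1/2·R2
R3 -> -3·R3
R2 -> R2 + 2/3·R3
R1 -> R1 + 7/4·R2

[[1, 0, 0, 1], [0, 1, 0, 0], [0, 0, 1, 1]]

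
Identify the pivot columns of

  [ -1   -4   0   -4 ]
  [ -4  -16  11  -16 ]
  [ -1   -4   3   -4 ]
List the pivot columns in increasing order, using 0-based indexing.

R1 := -1·R1
  [  1    4   0    4 ]
  [ -4  -16  11  -16 ]
  [ -1   -4   3   -4 ]
R2 := R2 + 4·R1
  [  1   4   0   4 ]
  [  0   0  11   0 ]
  [ -1  -4   3  -4 ]
R3 := R3 + R1
  [ 1  4   0  4 ]
  [ 0  0  11  0 ]
  [ 0  0   3  0 ]
R2 := 1/11·R2
  [ 1  4  0  4 ]
  [ 0  0  1  0 ]
  [ 0  0  3  0 ]
R3 := R3 − 3·R2
  [ 1  4  0  4 ]
  [ 0  0  1  0 ]
  [ 0  0  0  0 ]
Pivot columns are the columns containing a leading 1.

0, 2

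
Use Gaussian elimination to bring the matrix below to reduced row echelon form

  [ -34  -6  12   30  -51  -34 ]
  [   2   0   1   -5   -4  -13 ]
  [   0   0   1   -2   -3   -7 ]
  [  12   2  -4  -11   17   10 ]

R1 -> -1/34·R1
  [  1  3/17  -6/17  -15/17  3/2    1 ]
  [  2     0      1      -5   -4  -13 ]
  [  0     0      1      -2   -3   -7 ]
  [ 12     2     -4     -11   17   10 ]
R2 -> R2 − 2·R1
  [  1   3/17  -6/17  -15/17  3/2    1 ]
  [  0  -6/17  29/17  -55/17   -7  -15 ]
  [  0      0      1      -2   -3   -7 ]
  [ 12      2     -4     -11   17   10 ]
R4 -> R4 − 12·R1
  [ 1   3/17  -6/17  -15/17  3/2    1 ]
  [ 0  -6/17  29/17  -55/17   -7  -15 ]
  [ 0      0      1      -2   -3   -7 ]
  [ 0  -2/17   4/17   -7/17   -1   -2 ]
R2 -> -17/6·R2
  [ 1   3/17  -6/17  -15/17    3/2     1 ]
  [ 0      1  -29/6    55/6  119/6  85/2 ]
  [ 0      0      1      -2     -3    -7 ]
  [ 0  -2/17   4/17   -7/17     -1    -2 ]
R4 -> R4 + 2/17·R2
  [ 1  3/17  -6/17  -15/17    3/2     1 ]
  [ 0     1  -29/6    55/6  119/6  85/2 ]
  [ 0     0      1      -2     -3    -7 ]
  [ 0     0   -1/3     2/3    4/3     3 ]
R4 -> R4 + 1/3·R3
  [ 1  3/17  -6/17  -15/17    3/2     1 ]
  [ 0     1  -29/6    55/6  119/6  85/2 ]
  [ 0     0      1      -2     -3    -7 ]
  [ 0     0      0       0    1/3   2/3 ]
R4 -> 3·R4
  [ 1  3/17  -6/17  -15/17    3/2     1 ]
  [ 0     1  -29/6    55/6  119/6  85/2 ]
  [ 0     0      1      -2     -3    -7 ]
  [ 0     0      0       0      1     2 ]
R3 -> R3 + 3·R4
  [ 1  3/17  -6/17  -15/17    3/2     1 ]
  [ 0     1  -29/6    55/6  119/6  85/2 ]
  [ 0     0      1      -2      0    -1 ]
  [ 0     0      0       0      1     2 ]
R2 -> R2 − 119/6·R4
  [ 1  3/17  -6/17  -15/17  3/2     1 ]
  [ 0     1  -29/6    55/6    0  17/6 ]
  [ 0     0      1      -2    0    -1 ]
  [ 0     0      0       0    1     2 ]
R1 -> R1 − 3/2·R4
  [ 1  3/17  -6/17  -15/17  0    -2 ]
  [ 0     1  -29/6    55/6  0  17/6 ]
  [ 0     0      1      -2  0    -1 ]
  [ 0     0      0       0  1     2 ]
R2 -> R2 + 29/6·R3
  [ 1  3/17  -6/17  -15/17  0  -2 ]
  [ 0     1      0    -1/2  0  -2 ]
  [ 0     0      1      -2  0  -1 ]
  [ 0     0      0       0  1   2 ]
R1 -> R1 + 6/17·R3
  [ 1  3/17  0  -27/17  0  -40/17 ]
  [ 0     1  0    -1/2  0      -2 ]
  [ 0     0  1      -2  0      -1 ]
  [ 0     0  0       0  1       2 ]
R1 -> R1 − 3/17·R2
  [ 1  0  0  -3/2  0  -2 ]
  [ 0  1  0  -1/2  0  -2 ]
  [ 0  0  1    -2  0  -1 ]
  [ 0  0  0     0  1   2 ]

[[1, 0, 0, -3/2, 0, -2], [0, 1, 0, -1/2, 0, -2], [0, 0, 1, -2, 0, -1], [0, 0, 0, 0, 1, 2]]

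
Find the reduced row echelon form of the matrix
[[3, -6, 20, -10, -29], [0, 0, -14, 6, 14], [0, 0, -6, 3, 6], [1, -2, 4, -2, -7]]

[[1, -2, 0, 0, -3], [0, 0, 1, 0, -1], [0, 0, 0, 1, 0], [0, 0, 0, 0, 0]]

R1 := 1/3·R1
  [ 1  -2  20/3  -10/3  -29/3 ]
  [ 0   0   -14      6     14 ]
  [ 0   0    -6      3      6 ]
  [ 1  -2     4     -2     -7 ]
R4 := R4 − R1
  [ 1  -2  20/3  -10/3  -29/3 ]
  [ 0   0   -14      6     14 ]
  [ 0   0    -6      3      6 ]
  [ 0   0  -8/3    4/3    8/3 ]
R2 := -1/14·R2
  [ 1  -2  20/3  -10/3  -29/3 ]
  [ 0   0     1   -3/7     -1 ]
  [ 0   0    -6      3      6 ]
  [ 0   0  -8/3    4/3    8/3 ]
R3 := R3 + 6·R2
  [ 1  -2  20/3  -10/3  -29/3 ]
  [ 0   0     1   -3/7     -1 ]
  [ 0   0     0    3/7      0 ]
  [ 0   0  -8/3    4/3    8/3 ]
R4 := R4 + 8/3·R2
  [ 1  -2  20/3  -10/3  -29/3 ]
  [ 0   0     1   -3/7     -1 ]
  [ 0   0     0    3/7      0 ]
  [ 0   0     0   4/21      0 ]
R3 := 7/3·R3
  [ 1  -2  20/3  -10/3  -29/3 ]
  [ 0   0     1   -3/7     -1 ]
  [ 0   0     0      1      0 ]
  [ 0   0     0   4/21      0 ]
R4 := R4 − 4/21·R3
  [ 1  -2  20/3  -10/3  -29/3 ]
  [ 0   0     1   -3/7     -1 ]
  [ 0   0     0      1      0 ]
  [ 0   0     0      0      0 ]
R2 := R2 + 3/7·R3
  [ 1  -2  20/3  -10/3  -29/3 ]
  [ 0   0     1      0     -1 ]
  [ 0   0     0      1      0 ]
  [ 0   0     0      0      0 ]
R1 := R1 + 10/3·R3
  [ 1  -2  20/3  0  -29/3 ]
  [ 0   0     1  0     -1 ]
  [ 0   0     0  1      0 ]
  [ 0   0     0  0      0 ]
R1 := R1 − 20/3·R2
  [ 1  -2  0  0  -3 ]
  [ 0   0  1  0  -1 ]
  [ 0   0  0  1   0 ]
  [ 0   0  0  0   0 ]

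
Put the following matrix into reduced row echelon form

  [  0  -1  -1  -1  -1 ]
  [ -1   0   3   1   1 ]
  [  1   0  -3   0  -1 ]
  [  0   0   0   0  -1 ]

ρ1 <=> ρ2
  [ -1   0   3   1   1 ]
  [  0  -1  -1  -1  -1 ]
  [  1   0  -3   0  -1 ]
  [  0   0   0   0  -1 ]
ρ1 ← -1·ρ1
  [ 1   0  -3  -1  -1 ]
  [ 0  -1  -1  -1  -1 ]
  [ 1   0  -3   0  -1 ]
  [ 0   0   0   0  -1 ]
ρ3 ← ρ3 − ρ1
  [ 1   0  -3  -1  -1 ]
  [ 0  -1  -1  -1  -1 ]
  [ 0   0   0   1   0 ]
  [ 0   0   0   0  -1 ]
ρ2 ← -1·ρ2
  [ 1  0  -3  -1  -1 ]
  [ 0  1   1   1   1 ]
  [ 0  0   0   1   0 ]
  [ 0  0   0   0  -1 ]
ρ4 ← -1·ρ4
  [ 1  0  -3  -1  -1 ]
  [ 0  1   1   1   1 ]
  [ 0  0   0   1   0 ]
  [ 0  0   0   0   1 ]
ρ2 ← ρ2 − ρ4
  [ 1  0  -3  -1  -1 ]
  [ 0  1   1   1   0 ]
  [ 0  0   0   1   0 ]
  [ 0  0   0   0   1 ]
ρ1 ← ρ1 + ρ4
  [ 1  0  -3  -1  0 ]
  [ 0  1   1   1  0 ]
  [ 0  0   0   1  0 ]
  [ 0  0   0   0  1 ]
ρ2 ← ρ2 − ρ3
  [ 1  0  -3  -1  0 ]
  [ 0  1   1   0  0 ]
  [ 0  0   0   1  0 ]
  [ 0  0   0   0  1 ]
ρ1 ← ρ1 + ρ3
  [ 1  0  -3  0  0 ]
  [ 0  1   1  0  0 ]
  [ 0  0   0  1  0 ]
  [ 0  0   0  0  1 ]

[[1, 0, -3, 0, 0], [0, 1, 1, 0, 0], [0, 0, 0, 1, 0], [0, 0, 0, 0, 1]]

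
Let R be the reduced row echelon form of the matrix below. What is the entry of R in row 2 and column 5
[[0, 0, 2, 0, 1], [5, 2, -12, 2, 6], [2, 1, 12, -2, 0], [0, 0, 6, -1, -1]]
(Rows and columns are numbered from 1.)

2

R1 <-> R2
  [ 5  2  -12   2   6 ]
  [ 0  0    2   0   1 ]
  [ 2  1   12  -2   0 ]
  [ 0  0    6  -1  -1 ]
R1 -> 1/5·R1
  [ 1  2/5  -12/5  2/5  6/5 ]
  [ 0    0      2    0    1 ]
  [ 2    1     12   -2    0 ]
  [ 0    0      6   -1   -1 ]
R3 -> R3 − 2·R1
  [ 1  2/5  -12/5    2/5    6/5 ]
  [ 0    0      2      0      1 ]
  [ 0  1/5   84/5  -14/5  -12/5 ]
  [ 0    0      6     -1     -1 ]
R2 <-> R3
  [ 1  2/5  -12/5    2/5    6/5 ]
  [ 0  1/5   84/5  -14/5  -12/5 ]
  [ 0    0      2      0      1 ]
  [ 0    0      6     -1     -1 ]
R2 -> 5·R2
  [ 1  2/5  -12/5  2/5  6/5 ]
  [ 0    1     84  -14  -12 ]
  [ 0    0      2    0    1 ]
  [ 0    0      6   -1   -1 ]
R3 -> 1/2·R3
  [ 1  2/5  -12/5  2/5  6/5 ]
  [ 0    1     84  -14  -12 ]
  [ 0    0      1    0  1/2 ]
  [ 0    0      6   -1   -1 ]
R4 -> R4 − 6·R3
  [ 1  2/5  -12/5  2/5  6/5 ]
  [ 0    1     84  -14  -12 ]
  [ 0    0      1    0  1/2 ]
  [ 0    0      0   -1   -4 ]
R4 -> -1·R4
  [ 1  2/5  -12/5  2/5  6/5 ]
  [ 0    1     84  -14  -12 ]
  [ 0    0      1    0  1/2 ]
  [ 0    0      0    1    4 ]
R2 -> R2 + 14·R4
  [ 1  2/5  -12/5  2/5  6/5 ]
  [ 0    1     84    0   44 ]
  [ 0    0      1    0  1/2 ]
  [ 0    0      0    1    4 ]
R1 -> R1 − 2/5·R4
  [ 1  2/5  -12/5  0  -2/5 ]
  [ 0    1     84  0    44 ]
  [ 0    0      1  0   1/2 ]
  [ 0    0      0  1     4 ]
R2 -> R2 − 84·R3
  [ 1  2/5  -12/5  0  -2/5 ]
  [ 0    1      0  0     2 ]
  [ 0    0      1  0   1/2 ]
  [ 0    0      0  1     4 ]
R1 -> R1 + 12/5·R3
  [ 1  2/5  0  0  4/5 ]
  [ 0    1  0  0    2 ]
  [ 0    0  1  0  1/2 ]
  [ 0    0  0  1    4 ]
R1 -> R1 − 2/5·R2
  [ 1  0  0  0    0 ]
  [ 0  1  0  0    2 ]
  [ 0  0  1  0  1/2 ]
  [ 0  0  0  1    4 ]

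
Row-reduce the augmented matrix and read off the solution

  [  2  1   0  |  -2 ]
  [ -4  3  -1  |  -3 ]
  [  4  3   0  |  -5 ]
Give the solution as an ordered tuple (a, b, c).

(-1/2, -1, 2)

Multiply ρ1 by 1/2.
  [  1  1/2   0  |  -1 ]
  [ -4    3  -1  |  -3 ]
  [  4    3   0  |  -5 ]
Add 4 times ρ1 to ρ2.
  [ 1  1/2   0  |  -1 ]
  [ 0    5  -1  |  -7 ]
  [ 4    3   0  |  -5 ]
Subtract 4 times ρ1 from ρ3.
  [ 1  1/2   0  |  -1 ]
  [ 0    5  -1  |  -7 ]
  [ 0    1   0  |  -1 ]
Multiply ρ2 by 1/5.
  [ 1  1/2     0  |    -1 ]
  [ 0    1  -1/5  |  -7/5 ]
  [ 0    1     0  |    -1 ]
Subtract ρ2 from ρ3.
  [ 1  1/2     0  |    -1 ]
  [ 0    1  -1/5  |  -7/5 ]
  [ 0    0   1/5  |   2/5 ]
Multiply ρ3 by 5.
  [ 1  1/2     0  |    -1 ]
  [ 0    1  -1/5  |  -7/5 ]
  [ 0    0     1  |     2 ]
Add 1/5 times ρ3 to ρ2.
  [ 1  1/2  0  |  -1 ]
  [ 0    1  0  |  -1 ]
  [ 0    0  1  |   2 ]
Subtract 1/2 times ρ2 from ρ1.
  [ 1  0  0  |  -1/2 ]
  [ 0  1  0  |    -1 ]
  [ 0  0  1  |     2 ]
Reading off the last column: a = -1/2, b = -1, c = 2.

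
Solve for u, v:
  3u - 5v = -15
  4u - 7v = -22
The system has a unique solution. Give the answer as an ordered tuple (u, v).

Form the augmented matrix and row-reduce:
  [ 3  -5  |  -15 ]
  [ 4  -7  |  -22 ]
R1 ← 1/3·R1
R2 ← R2 − 4·R1
R2 ← -3·R2
R1 ← R1 + 5/3·R2
Reading off the last column: u = 5, v = 6.

(5, 6)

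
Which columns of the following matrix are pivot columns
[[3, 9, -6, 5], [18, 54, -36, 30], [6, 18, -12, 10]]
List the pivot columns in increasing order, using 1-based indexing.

1

R1 → 1/3·R1
  [  1   3   -2  5/3 ]
  [ 18  54  -36   30 ]
  [  6  18  -12   10 ]
R2 → R2 − 18·R1
  [ 1   3   -2  5/3 ]
  [ 0   0    0    0 ]
  [ 6  18  -12   10 ]
R3 → R3 − 6·R1
  [ 1  3  -2  5/3 ]
  [ 0  0   0    0 ]
  [ 0  0   0    0 ]
Pivot columns are the columns containing a leading 1.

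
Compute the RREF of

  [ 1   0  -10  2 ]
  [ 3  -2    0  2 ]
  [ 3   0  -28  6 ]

[[1, 0, 0, 2], [0, 1, 0, 2], [0, 0, 1, 0]]

Subtract 3 times R1 from R2.
  [ 1   0  -10   2 ]
  [ 0  -2   30  -4 ]
  [ 3   0  -28   6 ]
Subtract 3 times R1 from R3.
  [ 1   0  -10   2 ]
  [ 0  -2   30  -4 ]
  [ 0   0    2   0 ]
Multiply R2 by -1/2.
  [ 1  0  -10  2 ]
  [ 0  1  -15  2 ]
  [ 0  0    2  0 ]
Multiply R3 by 1/2.
  [ 1  0  -10  2 ]
  [ 0  1  -15  2 ]
  [ 0  0    1  0 ]
Add 15 times R3 to R2.
  [ 1  0  -10  2 ]
  [ 0  1    0  2 ]
  [ 0  0    1  0 ]
Add 10 times R3 to R1.
  [ 1  0  0  2 ]
  [ 0  1  0  2 ]
  [ 0  0  1  0 ]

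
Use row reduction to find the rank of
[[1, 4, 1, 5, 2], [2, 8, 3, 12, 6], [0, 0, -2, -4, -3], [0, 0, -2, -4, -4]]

rank = 3

R2 -> R2 − 2·R1
  [ 1  4   1   5   2 ]
  [ 0  0   1   2   2 ]
  [ 0  0  -2  -4  -3 ]
  [ 0  0  -2  -4  -4 ]
R3 -> R3 + 2·R2
  [ 1  4   1   5   2 ]
  [ 0  0   1   2   2 ]
  [ 0  0   0   0   1 ]
  [ 0  0  -2  -4  -4 ]
R4 -> R4 + 2·R2
  [ 1  4  1  5  2 ]
  [ 0  0  1  2  2 ]
  [ 0  0  0  0  1 ]
  [ 0  0  0  0  0 ]
R2 -> R2 − 2·R3
  [ 1  4  1  5  2 ]
  [ 0  0  1  2  0 ]
  [ 0  0  0  0  1 ]
  [ 0  0  0  0  0 ]
R1 -> R1 − 2·R3
  [ 1  4  1  5  0 ]
  [ 0  0  1  2  0 ]
  [ 0  0  0  0  1 ]
  [ 0  0  0  0  0 ]
R1 -> R1 − R2
  [ 1  4  0  3  0 ]
  [ 0  0  1  2  0 ]
  [ 0  0  0  0  1 ]
  [ 0  0  0  0  0 ]
The reduced form has 3 nonzero rows.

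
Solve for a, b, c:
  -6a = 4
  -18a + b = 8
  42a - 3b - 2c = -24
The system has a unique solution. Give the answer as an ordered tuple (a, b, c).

Form the augmented matrix and row-reduce:
  [  -6   0   0  |    4 ]
  [ -18   1   0  |    8 ]
  [  42  -3  -2  |  -24 ]
Multiply R1 by -1/6.
  [   1   0   0  |  -2/3 ]
  [ -18   1   0  |     8 ]
  [  42  -3  -2  |   -24 ]
Add 18 times R1 to R2.
  [  1   0   0  |  -2/3 ]
  [  0   1   0  |    -4 ]
  [ 42  -3  -2  |   -24 ]
Subtract 42 times R1 from R3.
  [ 1   0   0  |  -2/3 ]
  [ 0   1   0  |    -4 ]
  [ 0  -3  -2  |     4 ]
Add 3 times R2 to R3.
  [ 1  0   0  |  -2/3 ]
  [ 0  1   0  |    -4 ]
  [ 0  0  -2  |    -8 ]
Multiply R3 by -1/2.
  [ 1  0  0  |  -2/3 ]
  [ 0  1  0  |    -4 ]
  [ 0  0  1  |     4 ]
Reading off the last column: a = -2/3, b = -4, c = 4.

(-2/3, -4, 4)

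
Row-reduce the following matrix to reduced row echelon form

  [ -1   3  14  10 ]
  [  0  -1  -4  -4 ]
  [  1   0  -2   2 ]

[[1, 0, -2, 2], [0, 1, 4, 4], [0, 0, 0, 0]]

ρ1 := -1·ρ1
  [ 1  -3  -14  -10 ]
  [ 0  -1   -4   -4 ]
  [ 1   0   -2    2 ]
ρ3 := ρ3 − ρ1
  [ 1  -3  -14  -10 ]
  [ 0  -1   -4   -4 ]
  [ 0   3   12   12 ]
ρ2 := -1·ρ2
  [ 1  -3  -14  -10 ]
  [ 0   1    4    4 ]
  [ 0   3   12   12 ]
ρ3 := ρ3 − 3·ρ2
  [ 1  -3  -14  -10 ]
  [ 0   1    4    4 ]
  [ 0   0    0    0 ]
ρ1 := ρ1 + 3·ρ2
  [ 1  0  -2  2 ]
  [ 0  1   4  4 ]
  [ 0  0   0  0 ]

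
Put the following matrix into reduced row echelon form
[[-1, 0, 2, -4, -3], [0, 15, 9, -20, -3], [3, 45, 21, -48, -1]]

[[1, 0, -2, 4, 0], [0, 1, 3/5, -4/3, 0], [0, 0, 0, 0, 1]]

R1 → -1·R1
  [ 1   0  -2    4   3 ]
  [ 0  15   9  -20  -3 ]
  [ 3  45  21  -48  -1 ]
R3 → R3 − 3·R1
  [ 1   0  -2    4    3 ]
  [ 0  15   9  -20   -3 ]
  [ 0  45  27  -60  -10 ]
R2 → 1/15·R2
  [ 1   0   -2     4     3 ]
  [ 0   1  3/5  -4/3  -1/5 ]
  [ 0  45   27   -60   -10 ]
R3 → R3 − 45·R2
  [ 1  0   -2     4     3 ]
  [ 0  1  3/5  -4/3  -1/5 ]
  [ 0  0    0     0    -1 ]
R3 → -1·R3
  [ 1  0   -2     4     3 ]
  [ 0  1  3/5  -4/3  -1/5 ]
  [ 0  0    0     0     1 ]
R2 → R2 + 1/5·R3
  [ 1  0   -2     4  3 ]
  [ 0  1  3/5  -4/3  0 ]
  [ 0  0    0     0  1 ]
R1 → R1 − 3·R3
  [ 1  0   -2     4  0 ]
  [ 0  1  3/5  -4/3  0 ]
  [ 0  0    0     0  1 ]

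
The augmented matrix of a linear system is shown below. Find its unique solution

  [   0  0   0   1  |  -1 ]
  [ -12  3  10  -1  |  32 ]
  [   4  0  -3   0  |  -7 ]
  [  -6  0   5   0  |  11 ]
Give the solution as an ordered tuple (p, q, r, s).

R1 <=> R2
  [ -12  3  10  -1  |  32 ]
  [   0  0   0   1  |  -1 ]
  [   4  0  -3   0  |  -7 ]
  [  -6  0   5   0  |  11 ]
R1 := -1/12·R1
  [  1  -1/4  -5/6  1/12  |  -8/3 ]
  [  0     0     0     1  |    -1 ]
  [  4     0    -3     0  |    -7 ]
  [ -6     0     5     0  |    11 ]
R3 := R3 − 4·R1
  [  1  -1/4  -5/6  1/12  |  -8/3 ]
  [  0     0     0     1  |    -1 ]
  [  0     1   1/3  -1/3  |  11/3 ]
  [ -6     0     5     0  |    11 ]
R4 := R4 + 6·R1
  [ 1  -1/4  -5/6  1/12  |  -8/3 ]
  [ 0     0     0     1  |    -1 ]
  [ 0     1   1/3  -1/3  |  11/3 ]
  [ 0  -3/2     0   1/2  |    -5 ]
R2 <=> R3
  [ 1  -1/4  -5/6  1/12  |  -8/3 ]
  [ 0     1   1/3  -1/3  |  11/3 ]
  [ 0     0     0     1  |    -1 ]
  [ 0  -3/2     0   1/2  |    -5 ]
R4 := R4 + 3/2·R2
  [ 1  -1/4  -5/6  1/12  |  -8/3 ]
  [ 0     1   1/3  -1/3  |  11/3 ]
  [ 0     0     0     1  |    -1 ]
  [ 0     0   1/2     0  |   1/2 ]
R3 <=> R4
  [ 1  -1/4  -5/6  1/12  |  -8/3 ]
  [ 0     1   1/3  -1/3  |  11/3 ]
  [ 0     0   1/2     0  |   1/2 ]
  [ 0     0     0     1  |    -1 ]
R3 := 2·R3
  [ 1  -1/4  -5/6  1/12  |  -8/3 ]
  [ 0     1   1/3  -1/3  |  11/3 ]
  [ 0     0     1     0  |     1 ]
  [ 0     0     0     1  |    -1 ]
R2 := R2 + 1/3·R4
  [ 1  -1/4  -5/6  1/12  |  -8/3 ]
  [ 0     1   1/3     0  |  10/3 ]
  [ 0     0     1     0  |     1 ]
  [ 0     0     0     1  |    -1 ]
R1 := R1 − 1/12·R4
  [ 1  -1/4  -5/6  0  |  -31/12 ]
  [ 0     1   1/3  0  |    10/3 ]
  [ 0     0     1  0  |       1 ]
  [ 0     0     0  1  |      -1 ]
R2 := R2 − 1/3·R3
  [ 1  -1/4  -5/6  0  |  -31/12 ]
  [ 0     1     0  0  |       3 ]
  [ 0     0     1  0  |       1 ]
  [ 0     0     0  1  |      -1 ]
R1 := R1 + 5/6·R3
  [ 1  -1/4  0  0  |  -7/4 ]
  [ 0     1  0  0  |     3 ]
  [ 0     0  1  0  |     1 ]
  [ 0     0  0  1  |    -1 ]
R1 := R1 + 1/4·R2
  [ 1  0  0  0  |  -1 ]
  [ 0  1  0  0  |   3 ]
  [ 0  0  1  0  |   1 ]
  [ 0  0  0  1  |  -1 ]
Reading off the last column: p = -1, q = 3, r = 1, s = -1.

(-1, 3, 1, -1)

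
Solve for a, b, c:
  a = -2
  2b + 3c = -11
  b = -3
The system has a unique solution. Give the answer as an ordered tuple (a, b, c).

(-2, -3, -5/3)

Form the augmented matrix and row-reduce:
  [ 1  0  0  |   -2 ]
  [ 0  2  3  |  -11 ]
  [ 0  1  0  |   -3 ]
Multiply R2 by 1/2.
Subtract R2 from R3.
Multiply R3 by -2/3.
Subtract 3/2 times R3 from R2.
Reading off the last column: a = -2, b = -3, c = -5/3.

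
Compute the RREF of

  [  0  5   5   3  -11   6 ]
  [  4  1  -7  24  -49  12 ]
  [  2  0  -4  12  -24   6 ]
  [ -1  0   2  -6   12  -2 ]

R1 ↔ R2
  [  4  1  -7  24  -49  12 ]
  [  0  5   5   3  -11   6 ]
  [  2  0  -4  12  -24   6 ]
  [ -1  0   2  -6   12  -2 ]
R1 → 1/4·R1
  [  1  1/4  -7/4   6  -49/4   3 ]
  [  0    5     5   3    -11   6 ]
  [  2    0    -4  12    -24   6 ]
  [ -1    0     2  -6     12  -2 ]
R3 → R3 − 2·R1
  [  1   1/4  -7/4   6  -49/4   3 ]
  [  0     5     5   3    -11   6 ]
  [  0  -1/2  -1/2   0    1/2   0 ]
  [ -1     0     2  -6     12  -2 ]
R4 → R4 + R1
  [ 1   1/4  -7/4  6  -49/4  3 ]
  [ 0     5     5  3    -11  6 ]
  [ 0  -1/2  -1/2  0    1/2  0 ]
  [ 0   1/4   1/4  0   -1/4  1 ]
R2 → 1/5·R2
  [ 1   1/4  -7/4    6  -49/4    3 ]
  [ 0     1     1  3/5  -11/5  6/5 ]
  [ 0  -1/2  -1/2    0    1/2    0 ]
  [ 0   1/4   1/4    0   -1/4    1 ]
R3 → R3 + 1/2·R2
  [ 1  1/4  -7/4     6  -49/4    3 ]
  [ 0    1     1   3/5  -11/5  6/5 ]
  [ 0    0     0  3/10   -3/5  3/5 ]
  [ 0  1/4   1/4     0   -1/4    1 ]
R4 → R4 − 1/4·R2
  [ 1  1/4  -7/4      6  -49/4     3 ]
  [ 0    1     1    3/5  -11/5   6/5 ]
  [ 0    0     0   3/10   -3/5   3/5 ]
  [ 0    0     0  -3/20   3/10  7/10 ]
R3 → 10/3·R3
  [ 1  1/4  -7/4      6  -49/4     3 ]
  [ 0    1     1    3/5  -11/5   6/5 ]
  [ 0    0     0      1     -2     2 ]
  [ 0    0     0  -3/20   3/10  7/10 ]
R4 → R4 + 3/20·R3
  [ 1  1/4  -7/4    6  -49/4    3 ]
  [ 0    1     1  3/5  -11/5  6/5 ]
  [ 0    0     0    1     -2    2 ]
  [ 0    0     0    0      0    1 ]
R3 → R3 − 2·R4
  [ 1  1/4  -7/4    6  -49/4    3 ]
  [ 0    1     1  3/5  -11/5  6/5 ]
  [ 0    0     0    1     -2    0 ]
  [ 0    0     0    0      0    1 ]
R2 → R2 − 6/5·R4
  [ 1  1/4  -7/4    6  -49/4  3 ]
  [ 0    1     1  3/5  -11/5  0 ]
  [ 0    0     0    1     -2  0 ]
  [ 0    0     0    0      0  1 ]
R1 → R1 − 3·R4
  [ 1  1/4  -7/4    6  -49/4  0 ]
  [ 0    1     1  3/5  -11/5  0 ]
  [ 0    0     0    1     -2  0 ]
  [ 0    0     0    0      0  1 ]
R2 → R2 − 3/5·R3
  [ 1  1/4  -7/4  6  -49/4  0 ]
  [ 0    1     1  0     -1  0 ]
  [ 0    0     0  1     -2  0 ]
  [ 0    0     0  0      0  1 ]
R1 → R1 − 6·R3
  [ 1  1/4  -7/4  0  -1/4  0 ]
  [ 0    1     1  0    -1  0 ]
  [ 0    0     0  1    -2  0 ]
  [ 0    0     0  0     0  1 ]
R1 → R1 − 1/4·R2
  [ 1  0  -2  0   0  0 ]
  [ 0  1   1  0  -1  0 ]
  [ 0  0   0  1  -2  0 ]
  [ 0  0   0  0   0  1 ]

[[1, 0, -2, 0, 0, 0], [0, 1, 1, 0, -1, 0], [0, 0, 0, 1, -2, 0], [0, 0, 0, 0, 0, 1]]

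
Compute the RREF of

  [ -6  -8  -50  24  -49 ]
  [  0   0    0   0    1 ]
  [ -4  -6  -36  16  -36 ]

Multiply ρ1 by -1/6.
  [  1  4/3  25/3  -4  49/6 ]
  [  0    0     0   0     1 ]
  [ -4   -6   -36  16   -36 ]
Add 4 times ρ1 to ρ3.
  [ 1   4/3  25/3  -4   49/6 ]
  [ 0     0     0   0      1 ]
  [ 0  -2/3  -8/3   0  -10/3 ]
Swap ρ2 and ρ3.
  [ 1   4/3  25/3  -4   49/6 ]
  [ 0  -2/3  -8/3   0  -10/3 ]
  [ 0     0     0   0      1 ]
Multiply ρ2 by -3/2.
  [ 1  4/3  25/3  -4  49/6 ]
  [ 0    1     4   0     5 ]
  [ 0    0     0   0     1 ]
Subtract 5 times ρ3 from ρ2.
  [ 1  4/3  25/3  -4  49/6 ]
  [ 0    1     4   0     0 ]
  [ 0    0     0   0     1 ]
Subtract 49/6 times ρ3 from ρ1.
  [ 1  4/3  25/3  -4  0 ]
  [ 0    1     4   0  0 ]
  [ 0    0     0   0  1 ]
Subtract 4/3 times ρ2 from ρ1.
  [ 1  0  3  -4  0 ]
  [ 0  1  4   0  0 ]
  [ 0  0  0   0  1 ]

[[1, 0, 3, -4, 0], [0, 1, 4, 0, 0], [0, 0, 0, 0, 1]]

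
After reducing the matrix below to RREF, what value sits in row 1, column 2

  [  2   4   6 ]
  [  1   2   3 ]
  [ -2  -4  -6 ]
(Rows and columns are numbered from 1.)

2

Multiply R1 by 1/2.
  [  1   2   3 ]
  [  1   2   3 ]
  [ -2  -4  -6 ]
Subtract R1 from R2.
  [  1   2   3 ]
  [  0   0   0 ]
  [ -2  -4  -6 ]
Add 2 times R1 to R3.
  [ 1  2  3 ]
  [ 0  0  0 ]
  [ 0  0  0 ]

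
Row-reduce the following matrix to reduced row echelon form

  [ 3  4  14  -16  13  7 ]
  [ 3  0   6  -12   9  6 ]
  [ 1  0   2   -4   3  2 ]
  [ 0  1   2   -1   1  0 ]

[[1, 0, 2, -4, 3, 0], [0, 1, 2, -1, 1, 0], [0, 0, 0, 0, 0, 1], [0, 0, 0, 0, 0, 0]]

r1 → 1/3·r1
  [ 1  4/3  14/3  -16/3  13/3  7/3 ]
  [ 3    0     6    -12     9    6 ]
  [ 1    0     2     -4     3    2 ]
  [ 0    1     2     -1     1    0 ]
r2 → r2 − 3·r1
  [ 1  4/3  14/3  -16/3  13/3  7/3 ]
  [ 0   -4    -8      4    -4   -1 ]
  [ 1    0     2     -4     3    2 ]
  [ 0    1     2     -1     1    0 ]
r3 → r3 − r1
  [ 1   4/3  14/3  -16/3  13/3   7/3 ]
  [ 0    -4    -8      4    -4    -1 ]
  [ 0  -4/3  -8/3    4/3  -4/3  -1/3 ]
  [ 0     1     2     -1     1     0 ]
r2 → -1/4·r2
  [ 1   4/3  14/3  -16/3  13/3   7/3 ]
  [ 0     1     2     -1     1   1/4 ]
  [ 0  -4/3  -8/3    4/3  -4/3  -1/3 ]
  [ 0     1     2     -1     1     0 ]
r3 → r3 + 4/3·r2
  [ 1  4/3  14/3  -16/3  13/3  7/3 ]
  [ 0    1     2     -1     1  1/4 ]
  [ 0    0     0      0     0    0 ]
  [ 0    1     2     -1     1    0 ]
r4 → r4 − r2
  [ 1  4/3  14/3  -16/3  13/3   7/3 ]
  [ 0    1     2     -1     1   1/4 ]
  [ 0    0     0      0     0     0 ]
  [ 0    0     0      0     0  -1/4 ]
r3 ↔ r4
  [ 1  4/3  14/3  -16/3  13/3   7/3 ]
  [ 0    1     2     -1     1   1/4 ]
  [ 0    0     0      0     0  -1/4 ]
  [ 0    0     0      0     0     0 ]
r3 → -4·r3
  [ 1  4/3  14/3  -16/3  13/3  7/3 ]
  [ 0    1     2     -1     1  1/4 ]
  [ 0    0     0      0     0    1 ]
  [ 0    0     0      0     0    0 ]
r2 → r2 − 1/4·r3
  [ 1  4/3  14/3  -16/3  13/3  7/3 ]
  [ 0    1     2     -1     1    0 ]
  [ 0    0     0      0     0    1 ]
  [ 0    0     0      0     0    0 ]
r1 → r1 − 7/3·r3
  [ 1  4/3  14/3  -16/3  13/3  0 ]
  [ 0    1     2     -1     1  0 ]
  [ 0    0     0      0     0  1 ]
  [ 0    0     0      0     0  0 ]
r1 → r1 − 4/3·r2
  [ 1  0  2  -4  3  0 ]
  [ 0  1  2  -1  1  0 ]
  [ 0  0  0   0  0  1 ]
  [ 0  0  0   0  0  0 ]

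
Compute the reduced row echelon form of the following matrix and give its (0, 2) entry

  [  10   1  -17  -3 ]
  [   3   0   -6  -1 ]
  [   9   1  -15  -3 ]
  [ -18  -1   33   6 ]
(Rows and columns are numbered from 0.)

R1 := 1/10·R1
  [   1  1/10  -17/10  -3/10 ]
  [   3     0      -6     -1 ]
  [   9     1     -15     -3 ]
  [ -18    -1      33      6 ]
R2 := R2 − 3·R1
  [   1   1/10  -17/10  -3/10 ]
  [   0  -3/10   -9/10  -1/10 ]
  [   9      1     -15     -3 ]
  [ -18     -1      33      6 ]
R3 := R3 − 9·R1
  [   1   1/10  -17/10  -3/10 ]
  [   0  -3/10   -9/10  -1/10 ]
  [   0   1/10    3/10  -3/10 ]
  [ -18     -1      33      6 ]
R4 := R4 + 18·R1
  [ 1   1/10  -17/10  -3/10 ]
  [ 0  -3/10   -9/10  -1/10 ]
  [ 0   1/10    3/10  -3/10 ]
  [ 0    4/5    12/5    3/5 ]
R2 := -10/3·R2
  [ 1  1/10  -17/10  -3/10 ]
  [ 0     1       3    1/3 ]
  [ 0  1/10    3/10  -3/10 ]
  [ 0   4/5    12/5    3/5 ]
R3 := R3 − 1/10·R2
  [ 1  1/10  -17/10  -3/10 ]
  [ 0     1       3    1/3 ]
  [ 0     0       0   -1/3 ]
  [ 0   4/5    12/5    3/5 ]
R4 := R4 − 4/5·R2
  [ 1  1/10  -17/10  -3/10 ]
  [ 0     1       3    1/3 ]
  [ 0     0       0   -1/3 ]
  [ 0     0       0    1/3 ]
R3 := -3·R3
  [ 1  1/10  -17/10  -3/10 ]
  [ 0     1       3    1/3 ]
  [ 0     0       0      1 ]
  [ 0     0       0    1/3 ]
R4 := R4 − 1/3·R3
  [ 1  1/10  -17/10  -3/10 ]
  [ 0     1       3    1/3 ]
  [ 0     0       0      1 ]
  [ 0     0       0      0 ]
R2 := R2 − 1/3·R3
  [ 1  1/10  -17/10  -3/10 ]
  [ 0     1       3      0 ]
  [ 0     0       0      1 ]
  [ 0     0       0      0 ]
R1 := R1 + 3/10·R3
  [ 1  1/10  -17/10  0 ]
  [ 0     1       3  0 ]
  [ 0     0       0  1 ]
  [ 0     0       0  0 ]
R1 := R1 − 1/10·R2
  [ 1  0  -2  0 ]
  [ 0  1   3  0 ]
  [ 0  0   0  1 ]
  [ 0  0   0  0 ]

-2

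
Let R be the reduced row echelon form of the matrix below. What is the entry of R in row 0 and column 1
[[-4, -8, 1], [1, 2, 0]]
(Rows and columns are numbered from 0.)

r1 := -1/4·r1
  [ 1  2  -1/4 ]
  [ 1  2     0 ]
r2 := r2 − r1
  [ 1  2  -1/4 ]
  [ 0  0   1/4 ]
r2 := 4·r2
  [ 1  2  -1/4 ]
  [ 0  0     1 ]
r1 := r1 + 1/4·r2
  [ 1  2  0 ]
  [ 0  0  1 ]

2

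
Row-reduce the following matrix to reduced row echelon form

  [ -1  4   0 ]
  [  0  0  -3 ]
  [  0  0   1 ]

[[1, -4, 0], [0, 0, 1], [0, 0, 0]]

ρ1 → -1·ρ1
ρ2 → -1/3·ρ2
ρ3 → ρ3 − ρ2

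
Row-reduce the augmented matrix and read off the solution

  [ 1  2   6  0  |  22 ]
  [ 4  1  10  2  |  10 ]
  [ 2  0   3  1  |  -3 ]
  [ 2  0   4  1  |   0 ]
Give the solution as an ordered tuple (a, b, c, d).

(-4, 4, 3, -4)

r2 -> r2 − 4·r1
  [ 1   2    6  0  |   22 ]
  [ 0  -7  -14  2  |  -78 ]
  [ 2   0    3  1  |   -3 ]
  [ 2   0    4  1  |    0 ]
r3 -> r3 − 2·r1
  [ 1   2    6  0  |   22 ]
  [ 0  -7  -14  2  |  -78 ]
  [ 0  -4   -9  1  |  -47 ]
  [ 2   0    4  1  |    0 ]
r4 -> r4 − 2·r1
  [ 1   2    6  0  |   22 ]
  [ 0  -7  -14  2  |  -78 ]
  [ 0  -4   -9  1  |  -47 ]
  [ 0  -4   -8  1  |  -44 ]
r2 -> -1/7·r2
  [ 1   2   6     0  |    22 ]
  [ 0   1   2  -2/7  |  78/7 ]
  [ 0  -4  -9     1  |   -47 ]
  [ 0  -4  -8     1  |   -44 ]
r3 -> r3 + 4·r2
  [ 1   2   6     0  |     22 ]
  [ 0   1   2  -2/7  |   78/7 ]
  [ 0   0  -1  -1/7  |  -17/7 ]
  [ 0  -4  -8     1  |    -44 ]
r4 -> r4 + 4·r2
  [ 1  2   6     0  |     22 ]
  [ 0  1   2  -2/7  |   78/7 ]
  [ 0  0  -1  -1/7  |  -17/7 ]
  [ 0  0   0  -1/7  |    4/7 ]
r3 -> -1·r3
  [ 1  2  6     0  |    22 ]
  [ 0  1  2  -2/7  |  78/7 ]
  [ 0  0  1   1/7  |  17/7 ]
  [ 0  0  0  -1/7  |   4/7 ]
r4 -> -7·r4
  [ 1  2  6     0  |    22 ]
  [ 0  1  2  -2/7  |  78/7 ]
  [ 0  0  1   1/7  |  17/7 ]
  [ 0  0  0     1  |    -4 ]
r3 -> r3 − 1/7·r4
  [ 1  2  6     0  |    22 ]
  [ 0  1  2  -2/7  |  78/7 ]
  [ 0  0  1     0  |     3 ]
  [ 0  0  0     1  |    -4 ]
r2 -> r2 + 2/7·r4
  [ 1  2  6  0  |  22 ]
  [ 0  1  2  0  |  10 ]
  [ 0  0  1  0  |   3 ]
  [ 0  0  0  1  |  -4 ]
r2 -> r2 − 2·r3
  [ 1  2  6  0  |  22 ]
  [ 0  1  0  0  |   4 ]
  [ 0  0  1  0  |   3 ]
  [ 0  0  0  1  |  -4 ]
r1 -> r1 − 6·r3
  [ 1  2  0  0  |   4 ]
  [ 0  1  0  0  |   4 ]
  [ 0  0  1  0  |   3 ]
  [ 0  0  0  1  |  -4 ]
r1 -> r1 − 2·r2
  [ 1  0  0  0  |  -4 ]
  [ 0  1  0  0  |   4 ]
  [ 0  0  1  0  |   3 ]
  [ 0  0  0  1  |  -4 ]
Reading off the last column: a = -4, b = 4, c = 3, d = -4.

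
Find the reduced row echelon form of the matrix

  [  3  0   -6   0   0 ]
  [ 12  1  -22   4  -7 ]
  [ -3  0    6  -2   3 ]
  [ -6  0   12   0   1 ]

[[1, 0, -2, 0, 0], [0, 1, 2, 0, 0], [0, 0, 0, 1, 0], [0, 0, 0, 0, 1]]

Multiply r1 by 1/3.
  [  1  0   -2   0   0 ]
  [ 12  1  -22   4  -7 ]
  [ -3  0    6  -2   3 ]
  [ -6  0   12   0   1 ]
Subtract 12 times r1 from r2.
  [  1  0  -2   0   0 ]
  [  0  1   2   4  -7 ]
  [ -3  0   6  -2   3 ]
  [ -6  0  12   0   1 ]
Add 3 times r1 to r3.
  [  1  0  -2   0   0 ]
  [  0  1   2   4  -7 ]
  [  0  0   0  -2   3 ]
  [ -6  0  12   0   1 ]
Add 6 times r1 to r4.
  [ 1  0  -2   0   0 ]
  [ 0  1   2   4  -7 ]
  [ 0  0   0  -2   3 ]
  [ 0  0   0   0   1 ]
Multiply r3 by -1/2.
  [ 1  0  -2  0     0 ]
  [ 0  1   2  4    -7 ]
  [ 0  0   0  1  -3/2 ]
  [ 0  0   0  0     1 ]
Add 3/2 times r4 to r3.
  [ 1  0  -2  0   0 ]
  [ 0  1   2  4  -7 ]
  [ 0  0   0  1   0 ]
  [ 0  0   0  0   1 ]
Add 7 times r4 to r2.
  [ 1  0  -2  0  0 ]
  [ 0  1   2  4  0 ]
  [ 0  0   0  1  0 ]
  [ 0  0   0  0  1 ]
Subtract 4 times r3 from r2.
  [ 1  0  -2  0  0 ]
  [ 0  1   2  0  0 ]
  [ 0  0   0  1  0 ]
  [ 0  0   0  0  1 ]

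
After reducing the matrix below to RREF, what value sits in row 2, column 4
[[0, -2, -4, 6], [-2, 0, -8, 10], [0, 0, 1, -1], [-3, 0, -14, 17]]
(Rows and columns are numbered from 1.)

-1

ρ1 <=> ρ2
  [ -2   0   -8  10 ]
  [  0  -2   -4   6 ]
  [  0   0    1  -1 ]
  [ -3   0  -14  17 ]
ρ1 → -1/2·ρ1
  [  1   0    4  -5 ]
  [  0  -2   -4   6 ]
  [  0   0    1  -1 ]
  [ -3   0  -14  17 ]
ρ4 → ρ4 + 3·ρ1
  [ 1   0   4  -5 ]
  [ 0  -2  -4   6 ]
  [ 0   0   1  -1 ]
  [ 0   0  -2   2 ]
ρ2 → -1/2·ρ2
  [ 1  0   4  -5 ]
  [ 0  1   2  -3 ]
  [ 0  0   1  -1 ]
  [ 0  0  -2   2 ]
ρ4 → ρ4 + 2·ρ3
  [ 1  0  4  -5 ]
  [ 0  1  2  -3 ]
  [ 0  0  1  -1 ]
  [ 0  0  0   0 ]
ρ2 → ρ2 − 2·ρ3
  [ 1  0  4  -5 ]
  [ 0  1  0  -1 ]
  [ 0  0  1  -1 ]
  [ 0  0  0   0 ]
ρ1 → ρ1 − 4·ρ3
  [ 1  0  0  -1 ]
  [ 0  1  0  -1 ]
  [ 0  0  1  -1 ]
  [ 0  0  0   0 ]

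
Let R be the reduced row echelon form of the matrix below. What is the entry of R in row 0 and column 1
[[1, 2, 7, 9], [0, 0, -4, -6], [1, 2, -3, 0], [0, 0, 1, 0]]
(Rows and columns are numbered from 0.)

2

r3 ← r3 − r1
r2 ← -1/4·r2
r3 ← r3 + 10·r2
r4 ← r4 − r2
r3 ← 1/6·r3
r4 ← r4 + 3/2·r3
r2 ← r2 − 3/2·r3
r1 ← r1 − 9·r3
r1 ← r1 − 7·r2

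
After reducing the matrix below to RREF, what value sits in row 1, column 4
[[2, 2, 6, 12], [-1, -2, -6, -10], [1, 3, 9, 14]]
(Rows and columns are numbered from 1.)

ρ1 ← 1/2·ρ1
  [  1   1   3    6 ]
  [ -1  -2  -6  -10 ]
  [  1   3   9   14 ]
ρ2 ← ρ2 + ρ1
  [ 1   1   3   6 ]
  [ 0  -1  -3  -4 ]
  [ 1   3   9  14 ]
ρ3 ← ρ3 − ρ1
  [ 1   1   3   6 ]
  [ 0  -1  -3  -4 ]
  [ 0   2   6   8 ]
ρ2 ← -1·ρ2
  [ 1  1  3  6 ]
  [ 0  1  3  4 ]
  [ 0  2  6  8 ]
ρ3 ← ρ3 − 2·ρ2
  [ 1  1  3  6 ]
  [ 0  1  3  4 ]
  [ 0  0  0  0 ]
ρ1 ← ρ1 − ρ2
  [ 1  0  0  2 ]
  [ 0  1  3  4 ]
  [ 0  0  0  0 ]

2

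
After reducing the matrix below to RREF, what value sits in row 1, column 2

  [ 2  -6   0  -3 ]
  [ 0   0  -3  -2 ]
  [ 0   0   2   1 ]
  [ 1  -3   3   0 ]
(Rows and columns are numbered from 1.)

-3

R1 -> 1/2·R1
R4 -> R4 − R1
R2 -> -1/3·R2
R3 -> R3 − 2·R2
R4 -> R4 − 3·R2
R3 -> -3·R3
R4 -> R4 + 1/2·R3
R2 -> R2 − 2/3·R3
R1 -> R1 + 3/2·R3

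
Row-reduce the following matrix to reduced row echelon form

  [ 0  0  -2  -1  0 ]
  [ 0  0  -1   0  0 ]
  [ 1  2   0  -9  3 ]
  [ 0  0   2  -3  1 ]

ρ1 <-> ρ3
  [ 1  2   0  -9  3 ]
  [ 0  0  -1   0  0 ]
  [ 0  0  -2  -1  0 ]
  [ 0  0   2  -3  1 ]
ρ2 → -1·ρ2
  [ 1  2   0  -9  3 ]
  [ 0  0   1   0  0 ]
  [ 0  0  -2  -1  0 ]
  [ 0  0   2  -3  1 ]
ρ3 → ρ3 + 2·ρ2
  [ 1  2  0  -9  3 ]
  [ 0  0  1   0  0 ]
  [ 0  0  0  -1  0 ]
  [ 0  0  2  -3  1 ]
ρ4 → ρ4 − 2·ρ2
  [ 1  2  0  -9  3 ]
  [ 0  0  1   0  0 ]
  [ 0  0  0  -1  0 ]
  [ 0  0  0  -3  1 ]
ρ3 → -1·ρ3
  [ 1  2  0  -9  3 ]
  [ 0  0  1   0  0 ]
  [ 0  0  0   1  0 ]
  [ 0  0  0  -3  1 ]
ρ4 → ρ4 + 3·ρ3
  [ 1  2  0  -9  3 ]
  [ 0  0  1   0  0 ]
  [ 0  0  0   1  0 ]
  [ 0  0  0   0  1 ]
ρ1 → ρ1 − 3·ρ4
  [ 1  2  0  -9  0 ]
  [ 0  0  1   0  0 ]
  [ 0  0  0   1  0 ]
  [ 0  0  0   0  1 ]
ρ1 → ρ1 + 9·ρ3
  [ 1  2  0  0  0 ]
  [ 0  0  1  0  0 ]
  [ 0  0  0  1  0 ]
  [ 0  0  0  0  1 ]

[[1, 2, 0, 0, 0], [0, 0, 1, 0, 0], [0, 0, 0, 1, 0], [0, 0, 0, 0, 1]]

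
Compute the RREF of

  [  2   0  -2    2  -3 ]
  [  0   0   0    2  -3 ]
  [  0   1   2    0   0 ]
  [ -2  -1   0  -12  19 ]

R1 ← 1/2·R1
  [  1   0  -1    1  -3/2 ]
  [  0   0   0    2    -3 ]
  [  0   1   2    0     0 ]
  [ -2  -1   0  -12    19 ]
R4 ← R4 + 2·R1
  [ 1   0  -1    1  -3/2 ]
  [ 0   0   0    2    -3 ]
  [ 0   1   2    0     0 ]
  [ 0  -1  -2  -10    16 ]
R2 ↔ R3
  [ 1   0  -1    1  -3/2 ]
  [ 0   1   2    0     0 ]
  [ 0   0   0    2    -3 ]
  [ 0  -1  -2  -10    16 ]
R4 ← R4 + R2
  [ 1  0  -1    1  -3/2 ]
  [ 0  1   2    0     0 ]
  [ 0  0   0    2    -3 ]
  [ 0  0   0  -10    16 ]
R3 ← 1/2·R3
  [ 1  0  -1    1  -3/2 ]
  [ 0  1   2    0     0 ]
  [ 0  0   0    1  -3/2 ]
  [ 0  0   0  -10    16 ]
R4 ← R4 + 10·R3
  [ 1  0  -1  1  -3/2 ]
  [ 0  1   2  0     0 ]
  [ 0  0   0  1  -3/2 ]
  [ 0  0   0  0     1 ]
R3 ← R3 + 3/2·R4
  [ 1  0  -1  1  -3/2 ]
  [ 0  1   2  0     0 ]
  [ 0  0   0  1     0 ]
  [ 0  0   0  0     1 ]
R1 ← R1 + 3/2·R4
  [ 1  0  -1  1  0 ]
  [ 0  1   2  0  0 ]
  [ 0  0   0  1  0 ]
  [ 0  0   0  0  1 ]
R1 ← R1 − R3
  [ 1  0  -1  0  0 ]
  [ 0  1   2  0  0 ]
  [ 0  0   0  1  0 ]
  [ 0  0   0  0  1 ]

[[1, 0, -1, 0, 0], [0, 1, 2, 0, 0], [0, 0, 0, 1, 0], [0, 0, 0, 0, 1]]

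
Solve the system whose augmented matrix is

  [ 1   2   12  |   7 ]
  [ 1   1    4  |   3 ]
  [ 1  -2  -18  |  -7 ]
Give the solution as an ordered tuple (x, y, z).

(3, -4, 1)

Subtract R1 from R2.
  [ 1   2   12  |   7 ]
  [ 0  -1   -8  |  -4 ]
  [ 1  -2  -18  |  -7 ]
Subtract R1 from R3.
  [ 1   2   12  |    7 ]
  [ 0  -1   -8  |   -4 ]
  [ 0  -4  -30  |  -14 ]
Multiply R2 by -1.
  [ 1   2   12  |    7 ]
  [ 0   1    8  |    4 ]
  [ 0  -4  -30  |  -14 ]
Add 4 times R2 to R3.
  [ 1  2  12  |  7 ]
  [ 0  1   8  |  4 ]
  [ 0  0   2  |  2 ]
Multiply R3 by 1/2.
  [ 1  2  12  |  7 ]
  [ 0  1   8  |  4 ]
  [ 0  0   1  |  1 ]
Subtract 8 times R3 from R2.
  [ 1  2  12  |   7 ]
  [ 0  1   0  |  -4 ]
  [ 0  0   1  |   1 ]
Subtract 12 times R3 from R1.
  [ 1  2  0  |  -5 ]
  [ 0  1  0  |  -4 ]
  [ 0  0  1  |   1 ]
Subtract 2 times R2 from R1.
  [ 1  0  0  |   3 ]
  [ 0  1  0  |  -4 ]
  [ 0  0  1  |   1 ]
Reading off the last column: x = 3, y = -4, z = 1.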